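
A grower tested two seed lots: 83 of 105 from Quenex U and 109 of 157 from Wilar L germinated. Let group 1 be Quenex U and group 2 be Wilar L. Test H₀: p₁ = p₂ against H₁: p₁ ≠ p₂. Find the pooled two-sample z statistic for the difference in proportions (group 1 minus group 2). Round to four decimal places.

z = 1.7247

p̂₁ = 83/105 = 0.790476, p̂₂ = 109/157 = 0.694268.
Pooled p̂ = (83+109)/(105+157) = 192/262 = 0.732824.
SE = √(p̂(1−p̂)(1/n₁+1/n₂)) = √(0.732824·0.267176·0.0158932) = √(0.00311178) = 0.055783.
z = (0.790476 − 0.694268)/0.055783 = 0.096208/0.055783 = 1.7247.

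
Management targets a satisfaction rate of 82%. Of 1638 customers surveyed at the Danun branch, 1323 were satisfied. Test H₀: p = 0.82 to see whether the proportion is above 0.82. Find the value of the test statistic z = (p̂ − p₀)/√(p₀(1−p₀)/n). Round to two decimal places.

p̂ = 1323/1638 ≈ 0.80769.
Standard error under H₀: √(0.82×0.18/1638) = 0.00949.
z = (0.80769 − 0.82)/0.00949 = -0.01231/0.00949 = -1.30.
p-value = P(Z > -1.297) ≈ 0.9026.

z = -1.30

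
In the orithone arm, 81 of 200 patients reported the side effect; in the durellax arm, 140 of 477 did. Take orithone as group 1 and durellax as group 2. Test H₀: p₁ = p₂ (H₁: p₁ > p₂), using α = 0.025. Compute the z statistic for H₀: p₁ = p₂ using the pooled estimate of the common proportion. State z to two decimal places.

z = 2.82

p̂₁ = 81/200 ≈ 0.4050, p̂₂ = 140/477 ≈ 0.2935.
Pooled p̂ = (81+140)/(200+477) = 221/677 = 0.3264.
SE = √(0.219877 × 0.00709644) = 0.0395.
z = (0.4050 − 0.2935)/0.0395 = 0.1115/0.0395 = 2.82.
p-value = P(Z > 2.823) ≈ 0.0024, so at α = 0.025 we reject H₀.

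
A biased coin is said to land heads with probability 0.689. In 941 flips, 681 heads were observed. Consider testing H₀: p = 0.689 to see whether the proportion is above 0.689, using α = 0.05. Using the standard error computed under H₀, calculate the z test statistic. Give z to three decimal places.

p̂ = 681/941 = 0.723698.
Under H₀, SE = √(0.689·0.311/941) = √(0.000227714) = 0.015090.
z = (0.723698 − 0.689)/0.015090 = 0.034698/0.015090 = 2.299.
p-value = P(Z > 2.299) ≈ 0.0107, so at α = 0.05 we reject H₀.

z = 2.299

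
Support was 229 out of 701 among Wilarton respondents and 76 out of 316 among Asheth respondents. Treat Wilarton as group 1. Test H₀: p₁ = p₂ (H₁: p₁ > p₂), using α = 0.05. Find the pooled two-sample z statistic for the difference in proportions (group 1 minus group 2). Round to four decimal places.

z = 2.7754

p̂₁ = 229/701 ≈ 0.326676, p̂₂ = 76/316 ≈ 0.240506.
Pooled p̂ = (229+76)/(701+316) = 305/1017 = 0.299902.
SE = √(p̂(1−p̂)(1/n₁+1/n₂)) = √(0.299902·0.700098·0.00459109) = √(0.000963948) = 0.031048.
z = (0.326676 − 0.240506)/0.031048 = 0.086170/0.031048 = 2.7754.
p-value = P(Z > 2.775) ≈ 0.0028, so at α = 0.05 we reject H₀.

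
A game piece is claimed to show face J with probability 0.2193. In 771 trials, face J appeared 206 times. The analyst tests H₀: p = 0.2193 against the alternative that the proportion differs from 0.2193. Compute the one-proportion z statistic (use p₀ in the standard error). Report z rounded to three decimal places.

p̂ = 206/771 = 0.267185.
SE = √(p₀(1−p₀)/n) = √(0.17121/771) = 0.014902.
z = (0.267185 − 0.2193)/0.014902 = 0.047885/0.014902 = 3.213.

z = 3.213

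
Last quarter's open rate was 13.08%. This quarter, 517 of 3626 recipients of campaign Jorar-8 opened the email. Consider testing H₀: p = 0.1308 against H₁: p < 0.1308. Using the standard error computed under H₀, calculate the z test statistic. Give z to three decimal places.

p̂ = 517/3626 ≈ 0.14258.
Standard error under H₀: √(0.1308×0.8692/3626) = 0.00560.
z = (0.14258 − 0.1308)/0.00560 = 0.01178/0.00560 = 2.104.

z = 2.104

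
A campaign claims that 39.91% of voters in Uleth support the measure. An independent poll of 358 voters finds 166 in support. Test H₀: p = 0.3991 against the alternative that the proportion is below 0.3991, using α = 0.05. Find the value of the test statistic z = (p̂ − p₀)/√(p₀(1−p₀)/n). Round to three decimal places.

z = 2.495

p̂ = 166/358 = 0.463687.
Standard error under H₀: √(0.3991×0.6009/358) = 0.025882.
z = (0.463687 − 0.3991)/0.025882 = 0.064587/0.025882 = 2.495.
p-value = P(Z < 2.495) ≈ 0.9937; since p > α = 0.05, fail to reject H₀.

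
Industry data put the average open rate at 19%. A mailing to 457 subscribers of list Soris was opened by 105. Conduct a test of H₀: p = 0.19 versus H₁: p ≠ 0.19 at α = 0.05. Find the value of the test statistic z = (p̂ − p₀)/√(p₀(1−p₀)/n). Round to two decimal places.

p̂ = 105/457 = 0.22976.
SE = √(p₀(1−p₀)/n) = √(0.1539/457) = 0.01835.
z = (0.22976 − 0.19)/0.01835 = 0.03976/0.01835 = 2.17.
Two-sided p-value ≈ 2·Φ(−2.167) = 0.0303. With α = 0.05, reject H₀.

z = 2.17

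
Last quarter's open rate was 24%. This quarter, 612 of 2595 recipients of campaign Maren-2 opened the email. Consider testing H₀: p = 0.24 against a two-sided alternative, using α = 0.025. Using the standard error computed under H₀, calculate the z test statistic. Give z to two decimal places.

z = -0.50

p̂ = 612/2595 ≈ 0.2358.
SE = √(p₀(1−p₀)/n) = √(0.1824/2595) = 0.0084.
z = (0.2358 − 0.24)/0.0084 = -0.0042/0.0084 = -0.50.
Two-sided p-value ≈ 2·Φ(−0.496) = 0.6196, so at α = 0.025 we fail to reject H₀.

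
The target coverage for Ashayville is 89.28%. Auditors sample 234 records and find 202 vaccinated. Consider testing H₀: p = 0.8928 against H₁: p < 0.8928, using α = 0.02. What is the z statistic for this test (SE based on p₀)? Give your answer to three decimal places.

z = -1.461

p̂ = 202/234 ≈ 0.86325.
SE = √(p₀(1−p₀)/n) = √(0.095708/234) = 0.02022.
z = (0.86325 − 0.8928)/0.02022 = -0.02955/0.02022 = -1.461.
p-value = P(Z < -1.461) ≈ 0.0720, so at α = 0.02 we fail to reject H₀.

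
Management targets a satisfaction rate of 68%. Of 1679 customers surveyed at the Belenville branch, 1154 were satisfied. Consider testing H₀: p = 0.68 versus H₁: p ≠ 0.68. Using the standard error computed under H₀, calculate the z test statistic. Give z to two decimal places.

z = 0.64

p̂ = 1154/1679 = 0.6873.
Standard error under H₀: √(0.68×0.32/1679) = 0.0114.
z = (0.6873 − 0.68)/0.0114 = 0.0073/0.0114 = 0.64.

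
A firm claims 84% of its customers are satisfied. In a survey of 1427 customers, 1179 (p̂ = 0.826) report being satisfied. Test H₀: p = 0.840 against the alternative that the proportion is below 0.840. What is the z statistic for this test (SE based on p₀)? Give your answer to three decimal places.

p̂ = 1179/1427 = 0.826209.
Standard error under H₀: √(0.84×0.16/1427) = 0.009705.
z = (0.826209 − 0.84)/0.009705 = -0.013791/0.009705 = -1.421.
p-value = P(Z < -1.421) ≈ 0.0776.

z = -1.421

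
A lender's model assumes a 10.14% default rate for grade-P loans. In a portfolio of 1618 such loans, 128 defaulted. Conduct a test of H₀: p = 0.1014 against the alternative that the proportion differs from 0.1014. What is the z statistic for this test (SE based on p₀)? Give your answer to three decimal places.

p̂ = 128/1618 = 0.079110.
Under H₀, SE = √(0.1014·0.8986/1618) = √(5.63152e-05) = 0.007504.
z = (0.079110 − 0.1014)/0.007504 = -0.022290/0.007504 = -2.970.

z = -2.970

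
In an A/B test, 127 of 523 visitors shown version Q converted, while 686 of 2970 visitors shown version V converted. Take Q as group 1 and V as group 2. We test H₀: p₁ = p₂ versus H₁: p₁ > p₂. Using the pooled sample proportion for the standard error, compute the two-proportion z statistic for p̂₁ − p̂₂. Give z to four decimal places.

p̂₁ = 127/523 ≈ 0.242830, p̂₂ = 686/2970 ≈ 0.230976.
Pooled p̂ = (127+686)/(523+2970) = 813/3493 = 0.232751.
SE = √(0.178578 × 0.00224875) = 0.020039.
z = (0.242830 − 0.230976)/0.020039 = 0.011854/0.020039 = 0.5915.
p-value = P(Z > 0.592) ≈ 0.2771.

z = 0.5915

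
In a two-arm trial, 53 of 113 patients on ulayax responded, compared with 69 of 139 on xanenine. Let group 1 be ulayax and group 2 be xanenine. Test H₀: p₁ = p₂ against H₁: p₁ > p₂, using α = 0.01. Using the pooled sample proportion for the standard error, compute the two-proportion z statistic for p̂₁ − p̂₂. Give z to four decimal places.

z = -0.4325

p̂₁ = 53/113 = 0.469027, p̂₂ = 69/139 = 0.496403.
Pooled p̂ = (53+69)/(113+139) = 122/252 = 0.484127.
SE = √(0.249748 × 0.0160438) = 0.063300.
z = (0.469027 − 0.496403)/0.063300 = -0.027376/0.063300 = -0.4325.
p-value = P(Z > -0.432) ≈ 0.6673. With α = 0.01, fail to reject H₀.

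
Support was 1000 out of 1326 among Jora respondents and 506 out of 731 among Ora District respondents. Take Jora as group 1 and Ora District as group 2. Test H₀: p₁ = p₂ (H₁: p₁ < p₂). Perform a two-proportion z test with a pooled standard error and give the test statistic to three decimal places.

z = 3.036

p̂₁ = 1000/1326 = 0.7541478, p̂₂ = 506/731 = 0.6922025.
Pooled p̂ = (1000+506)/(1326+731) = 1506/2057 = 0.7321342.
SE = √(0.196114 × 0.00212214) = 0.0204005.
z = (0.7541478 − 0.6922025)/0.0204005 = 0.0619453/0.0204005 = 3.036.
p-value = P(Z < 3.036) ≈ 0.9988.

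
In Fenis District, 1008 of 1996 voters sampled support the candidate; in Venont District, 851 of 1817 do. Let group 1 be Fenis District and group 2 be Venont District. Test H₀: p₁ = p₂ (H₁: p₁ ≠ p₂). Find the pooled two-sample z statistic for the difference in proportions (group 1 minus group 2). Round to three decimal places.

z = 2.262

p̂₁ = 1008/1996 = 0.50501, p̂₂ = 851/1817 = 0.46835.
Pooled p̂ = (1008+851)/(1996+1817) = 1859/3813 = 0.48754.
SE = √(p̂(1−p̂)(1/n₁+1/n₂)) = √(0.48754·0.51246·0.00105136) = √(0.000262677) = 0.01621.
z = (0.50501 − 0.46835)/0.01621 = 0.03666/0.01621 = 2.262.
Two-sided p-value ≈ 2·Φ(−2.262) = 0.0237.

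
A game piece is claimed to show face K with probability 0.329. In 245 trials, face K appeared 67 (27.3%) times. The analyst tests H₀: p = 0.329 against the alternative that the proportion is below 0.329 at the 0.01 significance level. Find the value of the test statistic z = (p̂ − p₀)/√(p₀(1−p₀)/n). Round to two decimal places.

z = -1.85

p̂ = 67/245 ≈ 0.2735.
Standard error under H₀: √(0.329×0.671/245) = 0.0300.
z = (0.2735 − 0.329)/0.0300 = -0.0555/0.0300 = -1.85.
p-value = P(Z < -1.850) ≈ 0.0322; since p > α = 0.01, fail to reject H₀.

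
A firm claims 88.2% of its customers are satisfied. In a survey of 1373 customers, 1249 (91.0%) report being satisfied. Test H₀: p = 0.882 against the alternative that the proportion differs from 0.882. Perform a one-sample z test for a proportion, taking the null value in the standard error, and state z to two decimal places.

z = 3.18

p̂ = 1249/1373 = 0.9097.
Standard error under H₀: √(0.882×0.118/1373) = 0.0087.
z = (0.9097 − 0.882)/0.0087 = 0.0277/0.0087 = 3.18.
Two-sided p-value ≈ 2·Φ(−3.180) = 0.0015.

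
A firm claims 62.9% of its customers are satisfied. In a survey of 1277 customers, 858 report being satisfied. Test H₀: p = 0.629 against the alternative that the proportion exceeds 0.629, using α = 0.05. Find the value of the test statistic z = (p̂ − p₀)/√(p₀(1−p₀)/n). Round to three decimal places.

z = 3.173

p̂ = 858/1277 ≈ 0.671887.
Standard error under H₀: √(0.629×0.371/1277) = 0.013518.
z = (0.671887 − 0.629)/0.013518 = 0.042887/0.013518 = 3.173.
p-value = P(Z > 3.173) ≈ 0.0008. With α = 0.05, reject H₀.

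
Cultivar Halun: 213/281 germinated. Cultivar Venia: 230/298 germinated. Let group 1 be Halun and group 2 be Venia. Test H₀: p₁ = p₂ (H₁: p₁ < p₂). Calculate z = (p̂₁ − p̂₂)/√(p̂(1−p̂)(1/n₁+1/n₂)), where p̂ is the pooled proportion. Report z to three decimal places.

z = -0.392

p̂₁ = 213/281 = 0.758007, p̂₂ = 230/298 = 0.771812.
Pooled p̂ = (213+230)/(281+298) = 443/579 = 0.765112.
SE = √(p̂(1−p̂)(1/n₁+1/n₂)) = √(0.765112·0.234888·0.00691442) = √(0.00124263) = 0.035251.
z = (0.758007 − 0.771812)/0.035251 = -0.013805/0.035251 = -0.392.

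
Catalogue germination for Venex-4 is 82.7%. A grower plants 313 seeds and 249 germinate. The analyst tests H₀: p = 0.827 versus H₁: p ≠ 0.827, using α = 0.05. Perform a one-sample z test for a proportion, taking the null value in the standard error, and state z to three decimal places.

z = -1.472

p̂ = 249/313 ≈ 0.79553.
Under H₀, SE = √(0.827·0.173/313) = √(0.000457096) = 0.02138.
z = (0.79553 − 0.827)/0.02138 = -0.03147/0.02138 = -1.472.
p-value = 2·P(Z > 1.472) ≈ 0.1410; since p > α = 0.05, fail to reject H₀.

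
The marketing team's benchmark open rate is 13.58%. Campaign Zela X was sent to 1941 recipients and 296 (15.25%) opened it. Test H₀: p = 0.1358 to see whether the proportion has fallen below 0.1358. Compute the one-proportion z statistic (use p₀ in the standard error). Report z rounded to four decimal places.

p̂ = 296/1941 = 0.152499.
Under H₀, SE = √(0.1358·0.8642/1941) = √(6.04628e-05) = 0.007776.
z = (0.152499 − 0.1358)/0.007776 = 0.016699/0.007776 = 2.1475.
p-value = P(Z < 2.148) ≈ 0.9841.

z = 2.1475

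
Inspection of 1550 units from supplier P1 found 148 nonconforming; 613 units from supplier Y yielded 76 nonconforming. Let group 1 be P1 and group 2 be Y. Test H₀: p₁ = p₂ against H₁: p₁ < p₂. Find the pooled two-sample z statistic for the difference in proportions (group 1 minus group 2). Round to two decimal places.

p̂₁ = 148/1550 = 0.09548, p̂₂ = 76/613 = 0.12398.
Pooled p̂ = (148+76)/(1550+613) = 224/2163 = 0.10356.
SE = √(p̂(1−p̂)(1/n₁+1/n₂)) = √(0.10356·0.89644·0.00227648) = √(0.000211338) = 0.01454.
z = (0.09548 − 0.12398)/0.01454 = -0.02850/0.01454 = -1.96.

z = -1.96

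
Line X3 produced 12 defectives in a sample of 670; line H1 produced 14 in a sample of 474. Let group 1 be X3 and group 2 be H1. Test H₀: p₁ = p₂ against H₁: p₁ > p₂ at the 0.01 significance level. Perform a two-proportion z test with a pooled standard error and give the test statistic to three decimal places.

p̂₁ = 12/670 ≈ 0.017910, p̂₂ = 14/474 ≈ 0.029536.
Pooled p̂ = (12+14)/(670+474) = 26/1144 = 0.022727.
SE = √(0.0222107 × 0.00360224) = 0.008945.
z = (0.017910 − 0.029536)/0.008945 = -0.011626/0.008945 = -1.300.
p-value = P(Z > -1.300) ≈ 0.9031, so at α = 0.01 we fail to reject H₀.

z = -1.300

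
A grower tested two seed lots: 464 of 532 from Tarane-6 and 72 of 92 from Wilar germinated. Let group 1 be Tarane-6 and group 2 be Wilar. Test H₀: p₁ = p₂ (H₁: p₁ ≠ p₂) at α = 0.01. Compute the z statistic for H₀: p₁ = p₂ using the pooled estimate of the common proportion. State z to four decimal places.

z = 2.2792

p̂₁ = 464/532 = 0.872180, p̂₂ = 72/92 = 0.782609.
Pooled p̂ = (464+72)/(532+92) = 536/624 = 0.858974.
SE = √(0.121137 × 0.0127493) = 0.039299.
z = (0.872180 − 0.782609)/0.039299 = 0.089571/0.039299 = 2.2792.
Two-sided p-value ≈ 2·Φ(−2.279) = 0.0227; since p > α = 0.01, fail to reject H₀.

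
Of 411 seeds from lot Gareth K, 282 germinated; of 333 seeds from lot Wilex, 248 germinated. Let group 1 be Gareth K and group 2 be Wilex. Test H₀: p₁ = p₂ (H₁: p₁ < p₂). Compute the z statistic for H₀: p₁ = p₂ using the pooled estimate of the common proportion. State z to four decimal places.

p̂₁ = 282/411 = 0.686131, p̂₂ = 248/333 = 0.744745.
Pooled p̂ = (282+248)/(411+333) = 530/744 = 0.712366.
SE = √(p̂(1−p̂)(1/n₁+1/n₂)) = √(0.712366·0.287634·0.00543609) = √(0.00111386) = 0.033375.
z = (0.686131 − 0.744745)/0.033375 = -0.058614/0.033375 = -1.7562.
p-value = P(Z < -1.756) ≈ 0.0395.

z = -1.7562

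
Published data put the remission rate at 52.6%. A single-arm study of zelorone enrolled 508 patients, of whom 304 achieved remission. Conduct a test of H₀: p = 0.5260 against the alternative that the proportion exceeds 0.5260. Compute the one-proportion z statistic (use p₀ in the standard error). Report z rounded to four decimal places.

p̂ = 304/508 = 0.598425.
Standard error under H₀: √(0.526×0.474/508) = 0.022154.
z = (0.598425 − 0.526)/0.022154 = 0.072425/0.022154 = 3.2692.

z = 3.2692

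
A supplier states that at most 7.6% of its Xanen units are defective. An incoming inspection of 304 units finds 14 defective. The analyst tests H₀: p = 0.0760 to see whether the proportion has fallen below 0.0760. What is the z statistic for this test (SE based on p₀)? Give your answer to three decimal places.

p̂ = 14/304 ≈ 0.04605.
Standard error under H₀: √(0.076×0.924/304) = 0.01520.
z = (0.04605 − 0.076)/0.01520 = -0.02995/0.01520 = -1.970.

z = -1.970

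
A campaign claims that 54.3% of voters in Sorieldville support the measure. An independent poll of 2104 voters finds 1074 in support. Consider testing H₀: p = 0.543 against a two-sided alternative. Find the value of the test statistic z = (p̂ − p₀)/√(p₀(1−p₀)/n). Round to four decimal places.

z = -2.9966

p̂ = 1074/2104 = 0.5104563.
Under H₀, SE = √(0.543·0.457/2104) = √(0.000117942) = 0.0108601.
z = (0.5104563 − 0.543)/0.0108601 = -0.0325437/0.0108601 = -2.9966.
p-value = 2·P(Z > 2.997) ≈ 0.0027.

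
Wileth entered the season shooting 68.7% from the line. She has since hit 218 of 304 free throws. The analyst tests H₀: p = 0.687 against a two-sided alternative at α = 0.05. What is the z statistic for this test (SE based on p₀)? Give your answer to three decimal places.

p̂ = 218/304 ≈ 0.71711.
Under H₀, SE = √(0.687·0.313/304) = √(0.000707339) = 0.02660.
z = (0.71711 − 0.687)/0.02660 = 0.03011/0.02660 = 1.132.
Two-sided p-value ≈ 2·Φ(−1.132) = 0.2577; since p > α = 0.05, fail to reject H₀.

z = 1.132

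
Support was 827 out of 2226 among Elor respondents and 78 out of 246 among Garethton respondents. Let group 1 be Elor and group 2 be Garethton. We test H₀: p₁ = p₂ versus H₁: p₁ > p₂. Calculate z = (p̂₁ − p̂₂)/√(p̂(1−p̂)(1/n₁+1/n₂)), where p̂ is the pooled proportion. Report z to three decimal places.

z = 1.682

p̂₁ = 827/2226 = 0.37152, p̂₂ = 78/246 = 0.31707.
Pooled p̂ = (827+78)/(2226+246) = 905/2472 = 0.36610.
SE = √(p̂(1−p̂)(1/n₁+1/n₂)) = √(0.36610·0.63390·0.00451428) = √(0.00104763) = 0.03237.
z = (0.37152 − 0.31707)/0.03237 = 0.05445/0.03237 = 1.682.
p-value = P(Z > 1.682) ≈ 0.0463.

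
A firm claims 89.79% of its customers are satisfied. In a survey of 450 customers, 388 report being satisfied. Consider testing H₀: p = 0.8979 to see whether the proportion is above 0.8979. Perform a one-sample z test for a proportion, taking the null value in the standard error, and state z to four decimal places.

p̂ = 388/450 = 0.8622222.
SE = √(p₀(1−p₀)/n) = √(0.091676/450) = 0.0142732.
z = (0.8622222 − 0.8979)/0.0142732 = -0.0356778/0.0142732 = -2.4996.

z = -2.4996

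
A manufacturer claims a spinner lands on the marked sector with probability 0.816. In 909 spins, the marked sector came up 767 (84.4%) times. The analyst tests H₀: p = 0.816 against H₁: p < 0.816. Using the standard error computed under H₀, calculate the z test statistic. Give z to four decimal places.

p̂ = 767/909 ≈ 0.8437844.
Under H₀, SE = √(0.816·0.184/909) = √(0.000165175) = 0.0128520.
z = (0.8437844 − 0.816)/0.0128520 = 0.0277844/0.0128520 = 2.1619.
p-value = P(Z < 2.162) ≈ 0.9847.

z = 2.1619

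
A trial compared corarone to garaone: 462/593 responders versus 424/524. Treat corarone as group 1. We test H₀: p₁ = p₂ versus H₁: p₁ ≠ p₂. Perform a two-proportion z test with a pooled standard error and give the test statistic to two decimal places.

z = -1.24

p̂₁ = 462/593 = 0.7791, p̂₂ = 424/524 = 0.8092.
Pooled p̂ = (462+424)/(593+524) = 886/1117 = 0.7932.
SE = √(0.164036 × 0.00359474) = 0.0243.
z = (0.7791 − 0.8092)/0.0243 = -0.0301/0.0243 = -1.24.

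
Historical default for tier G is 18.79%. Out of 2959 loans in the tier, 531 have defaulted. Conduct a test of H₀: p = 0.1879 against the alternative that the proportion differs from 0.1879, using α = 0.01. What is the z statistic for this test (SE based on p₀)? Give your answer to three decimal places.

z = -1.176

p̂ = 531/2959 ≈ 0.179453.
SE = √(p₀(1−p₀)/n) = √(0.15259/2959) = 0.007181.
z = (0.179453 − 0.1879)/0.007181 = -0.008447/0.007181 = -1.176.
p-value = 2·P(Z > 1.176) ≈ 0.2395. With α = 0.01, fail to reject H₀.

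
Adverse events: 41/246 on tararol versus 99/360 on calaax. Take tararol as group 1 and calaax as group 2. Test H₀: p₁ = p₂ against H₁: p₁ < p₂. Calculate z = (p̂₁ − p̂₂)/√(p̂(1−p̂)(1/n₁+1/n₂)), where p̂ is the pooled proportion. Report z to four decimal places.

p̂₁ = 41/246 ≈ 0.166667, p̂₂ = 99/360 ≈ 0.275000.
Pooled p̂ = (41+99)/(246+360) = 140/606 = 0.231023.
SE = √(p̂(1−p̂)(1/n₁+1/n₂)) = √(0.231023·0.768977·0.00684282) = √(0.00121564) = 0.034866.
z = (0.166667 − 0.275000)/0.034866 = -0.108333/0.034866 = -3.1071.
p-value = P(Z < -3.107) ≈ 0.0009.

z = -3.1071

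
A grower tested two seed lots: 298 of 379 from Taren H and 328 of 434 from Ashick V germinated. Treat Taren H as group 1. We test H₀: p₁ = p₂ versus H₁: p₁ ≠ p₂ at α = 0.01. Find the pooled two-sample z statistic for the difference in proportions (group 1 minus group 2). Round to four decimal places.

p̂₁ = 298/379 = 0.786280, p̂₂ = 328/434 = 0.755760.
Pooled p̂ = (298+328)/(379+434) = 626/813 = 0.769988.
SE = √(0.177107 × 0.00494267) = 0.029587.
z = (0.786280 − 0.755760)/0.029587 = 0.030520/0.029587 = 1.0315.
Two-sided p-value ≈ 2·Φ(−1.032) = 0.3023, so at α = 0.01 we fail to reject H₀.

z = 1.0315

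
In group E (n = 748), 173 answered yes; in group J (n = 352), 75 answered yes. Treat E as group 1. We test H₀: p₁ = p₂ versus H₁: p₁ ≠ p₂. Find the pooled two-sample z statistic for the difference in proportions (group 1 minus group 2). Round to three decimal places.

p̂₁ = 173/748 ≈ 0.23128, p̂₂ = 75/352 ≈ 0.21307.
Pooled p̂ = (173+75)/(748+352) = 248/1100 = 0.22545.
SE = √(p̂(1−p̂)(1/n₁+1/n₂)) = √(0.22545·0.77455·0.00417781) = √(0.000729549) = 0.02701.
z = (0.23128 − 0.21307)/0.02701 = 0.01821/0.02701 = 0.674.
p-value = 2·P(Z > 0.674) ≈ 0.5001.

z = 0.674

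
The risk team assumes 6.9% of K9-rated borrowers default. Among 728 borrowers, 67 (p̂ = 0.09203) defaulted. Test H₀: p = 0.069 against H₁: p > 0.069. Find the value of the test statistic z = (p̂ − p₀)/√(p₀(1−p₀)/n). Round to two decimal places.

z = 2.45

p̂ = 67/728 ≈ 0.0920.
Under H₀, SE = √(0.069·0.931/728) = √(8.82404e-05) = 0.0094.
z = (0.0920 − 0.069)/0.0094 = 0.0230/0.0094 = 2.45.
p-value = P(Z > 2.452) ≈ 0.0071.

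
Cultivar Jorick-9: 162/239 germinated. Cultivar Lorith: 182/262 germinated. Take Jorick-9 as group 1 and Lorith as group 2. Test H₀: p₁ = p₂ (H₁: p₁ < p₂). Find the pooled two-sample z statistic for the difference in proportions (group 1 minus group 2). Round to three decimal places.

p̂₁ = 162/239 ≈ 0.67782, p̂₂ = 182/262 ≈ 0.69466.
Pooled p̂ = (162+182)/(239+262) = 344/501 = 0.68663.
SE = √(0.21517 × 0.00800089) = 0.04149.
z = (0.67782 − 0.69466)/0.04149 = -0.01684/0.04149 = -0.406.
p-value = P(Z < -0.406) ≈ 0.3425.

z = -0.406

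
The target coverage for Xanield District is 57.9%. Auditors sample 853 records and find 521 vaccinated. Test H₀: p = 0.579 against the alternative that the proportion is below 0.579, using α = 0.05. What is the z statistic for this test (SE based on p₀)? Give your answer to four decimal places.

z = 1.8803

p̂ = 521/853 ≈ 0.6107855.
Under H₀, SE = √(0.579·0.421/853) = √(0.000285767) = 0.0169046.
z = (0.6107855 − 0.579)/0.0169046 = 0.0317855/0.0169046 = 1.8803.
p-value = P(Z < 1.880) ≈ 0.9700. With α = 0.05, fail to reject H₀.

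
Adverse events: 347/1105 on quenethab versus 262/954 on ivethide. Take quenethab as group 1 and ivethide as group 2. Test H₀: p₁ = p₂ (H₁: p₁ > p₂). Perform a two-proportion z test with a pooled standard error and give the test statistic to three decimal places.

p̂₁ = 347/1105 = 0.31403, p̂₂ = 262/954 = 0.27463.
Pooled p̂ = (347+262)/(1105+954) = 609/2059 = 0.29577.
SE = √(p̂(1−p̂)(1/n₁+1/n₂)) = √(0.29577·0.70423·0.0019532) = √(0.000406835) = 0.02017.
z = (0.31403 − 0.27463)/0.02017 = 0.03940/0.02017 = 1.953.

z = 1.953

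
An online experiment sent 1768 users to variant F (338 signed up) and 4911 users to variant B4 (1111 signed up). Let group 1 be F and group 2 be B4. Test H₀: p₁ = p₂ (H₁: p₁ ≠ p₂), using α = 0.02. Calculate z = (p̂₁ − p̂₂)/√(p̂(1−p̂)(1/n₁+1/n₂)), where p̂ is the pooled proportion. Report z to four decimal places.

z = -3.0661

p̂₁ = 338/1768 ≈ 0.1911765, p̂₂ = 1111/4911 ≈ 0.2262268.
Pooled p̂ = (338+1111)/(1768+4911) = 1449/6679 = 0.2169486.
SE = √(p̂(1−p̂)(1/n₁+1/n₂)) = √(0.2169486·0.7830514·0.000769235) = √(0.000130679) = 0.0114315.
z = (0.1911765 − 0.2262268)/0.0114315 = -0.0350503/0.0114315 = -3.0661.
p-value = 2·P(Z > 3.066) ≈ 0.0022, so at α = 0.02 we reject H₀.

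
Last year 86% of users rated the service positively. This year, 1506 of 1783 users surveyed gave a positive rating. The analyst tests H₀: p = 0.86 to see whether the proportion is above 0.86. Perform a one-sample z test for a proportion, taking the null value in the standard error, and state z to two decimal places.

p̂ = 1506/1783 ≈ 0.84464.
Under H₀, SE = √(0.86·0.14/1783) = √(6.75266e-05) = 0.00822.
z = (0.84464 − 0.86)/0.00822 = -0.01536/0.00822 = -1.87.

z = -1.87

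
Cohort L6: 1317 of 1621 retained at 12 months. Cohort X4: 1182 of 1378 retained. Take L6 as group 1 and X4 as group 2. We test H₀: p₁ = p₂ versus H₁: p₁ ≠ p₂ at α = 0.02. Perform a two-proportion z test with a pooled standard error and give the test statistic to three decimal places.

p̂₁ = 1317/1621 = 0.812461, p̂₂ = 1182/1378 = 0.857765.
Pooled p̂ = (1317+1182)/(1621+1378) = 2499/2999 = 0.833278.
SE = √(0.138926 × 0.00134259) = 0.013657.
z = (0.812461 − 0.857765)/0.013657 = -0.045304/0.013657 = -3.317.
p-value = 2·P(Z > 3.317) ≈ 0.0009; since p < α = 0.02, reject H₀.

z = -3.317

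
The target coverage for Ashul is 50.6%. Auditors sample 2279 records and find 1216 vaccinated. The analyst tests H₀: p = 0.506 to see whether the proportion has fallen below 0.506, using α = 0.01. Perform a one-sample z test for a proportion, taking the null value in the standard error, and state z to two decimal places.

p̂ = 1216/2279 ≈ 0.5336.
SE = √(p₀(1−p₀)/n) = √(0.24996/2279) = 0.0105.
z = (0.5336 − 0.506)/0.0105 = 0.0276/0.0105 = 2.63.
p-value = P(Z < 2.632) ≈ 0.9958. With α = 0.01, fail to reject H₀.

z = 2.63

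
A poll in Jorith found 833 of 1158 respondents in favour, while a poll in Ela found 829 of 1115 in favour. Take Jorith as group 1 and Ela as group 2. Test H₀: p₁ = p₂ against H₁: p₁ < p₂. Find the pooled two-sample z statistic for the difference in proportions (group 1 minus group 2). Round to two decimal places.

z = -1.30

p̂₁ = 833/1158 = 0.7193, p̂₂ = 829/1115 = 0.7435.
Pooled p̂ = (833+829)/(1158+1115) = 1662/2273 = 0.7312.
SE = √(p̂(1−p̂)(1/n₁+1/n₂)) = √(0.7312·0.2688·0.00176042) = √(0.000346011) = 0.0186.
z = (0.7193 − 0.7435)/0.0186 = -0.0242/0.0186 = -1.30.
p-value = P(Z < -1.299) ≈ 0.0971.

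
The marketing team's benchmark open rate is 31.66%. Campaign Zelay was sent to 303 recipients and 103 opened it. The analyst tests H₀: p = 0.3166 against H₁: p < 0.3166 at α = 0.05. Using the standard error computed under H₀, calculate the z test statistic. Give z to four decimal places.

p̂ = 103/303 = 0.339934.
SE = √(p₀(1−p₀)/n) = √(0.21636/303) = 0.026722.
z = (0.339934 − 0.3166)/0.026722 = 0.023334/0.026722 = 0.8732.
p-value = P(Z < 0.873) ≈ 0.8087. With α = 0.05, fail to reject H₀.

z = 0.8732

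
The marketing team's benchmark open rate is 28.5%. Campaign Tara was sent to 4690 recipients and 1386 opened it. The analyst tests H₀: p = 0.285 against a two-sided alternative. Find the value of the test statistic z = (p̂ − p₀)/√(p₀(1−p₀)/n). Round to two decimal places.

p̂ = 1386/4690 = 0.29552.
Standard error under H₀: √(0.285×0.715/4690) = 0.00659.
z = (0.29552 − 0.285)/0.00659 = 0.01052/0.00659 = 1.60.
p-value = 2·P(Z > 1.596) ≈ 0.1104.

z = 1.60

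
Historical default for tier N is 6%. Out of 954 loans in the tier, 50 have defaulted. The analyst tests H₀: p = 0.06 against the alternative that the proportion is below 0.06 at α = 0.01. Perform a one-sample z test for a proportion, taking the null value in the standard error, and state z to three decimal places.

z = -0.987

p̂ = 50/954 = 0.05241.
SE = √(p₀(1−p₀)/n) = √(0.0564/954) = 0.00769.
z = (0.05241 − 0.06)/0.00769 = -0.00759/0.00769 = -0.987.
p-value = P(Z < -0.987) ≈ 0.1618, so at α = 0.01 we fail to reject H₀.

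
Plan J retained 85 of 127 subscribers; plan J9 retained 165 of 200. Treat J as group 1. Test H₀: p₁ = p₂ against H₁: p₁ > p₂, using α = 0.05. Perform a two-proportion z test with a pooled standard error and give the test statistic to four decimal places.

p̂₁ = 85/127 = 0.669291, p̂₂ = 165/200 = 0.825000.
Pooled p̂ = (85+165)/(127+200) = 250/327 = 0.764526.
SE = √(0.180026 × 0.012874) = 0.048142.
z = (0.669291 − 0.825000)/0.048142 = -0.155709/0.048142 = -3.2344.
p-value = P(Z > -3.234) ≈ 0.9994; since p > α = 0.05, fail to reject H₀.

z = -3.2344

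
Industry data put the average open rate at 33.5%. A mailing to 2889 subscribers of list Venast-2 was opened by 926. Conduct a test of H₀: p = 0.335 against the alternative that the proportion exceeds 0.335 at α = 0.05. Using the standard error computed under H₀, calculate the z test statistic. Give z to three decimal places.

p̂ = 926/2889 = 0.32053.
SE = √(p₀(1−p₀)/n) = √(0.22278/2889) = 0.00878.
z = (0.32053 − 0.335)/0.00878 = -0.01447/0.00878 = -1.648.
p-value = P(Z > -1.648) ≈ 0.9504; since p > α = 0.05, fail to reject H₀.

z = -1.648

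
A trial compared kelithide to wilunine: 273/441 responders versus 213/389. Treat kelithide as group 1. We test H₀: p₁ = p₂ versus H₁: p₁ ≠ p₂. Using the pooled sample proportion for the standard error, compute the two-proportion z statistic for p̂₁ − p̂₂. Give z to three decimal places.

z = 2.086

p̂₁ = 273/441 ≈ 0.61905, p̂₂ = 213/389 ≈ 0.54756.
Pooled p̂ = (273+213)/(441+389) = 486/830 = 0.58554.
SE = √(p̂(1−p̂)(1/n₁+1/n₂)) = √(0.58554·0.41446·0.00483827) = √(0.00117416) = 0.03427.
z = (0.61905 − 0.54756)/0.03427 = 0.07149/0.03427 = 2.086.
Two-sided p-value ≈ 2·Φ(−2.086) = 0.0370.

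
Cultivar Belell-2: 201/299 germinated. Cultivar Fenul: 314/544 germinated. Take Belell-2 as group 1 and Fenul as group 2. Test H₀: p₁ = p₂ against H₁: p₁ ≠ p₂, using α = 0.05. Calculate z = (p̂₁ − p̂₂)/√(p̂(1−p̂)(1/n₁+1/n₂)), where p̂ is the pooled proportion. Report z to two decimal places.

p̂₁ = 201/299 ≈ 0.6722, p̂₂ = 314/544 ≈ 0.5772.
Pooled p̂ = (201+314)/(299+544) = 515/843 = 0.6109.
SE = √(p̂(1−p̂)(1/n₁+1/n₂)) = √(0.6109·0.3891·0.00518272) = √(0.00123192) = 0.0351.
z = (0.6722 − 0.5772)/0.0351 = 0.0950/0.0351 = 2.71.
p-value = 2·P(Z > 2.708) ≈ 0.0068, so at α = 0.05 we reject H₀.

z = 2.71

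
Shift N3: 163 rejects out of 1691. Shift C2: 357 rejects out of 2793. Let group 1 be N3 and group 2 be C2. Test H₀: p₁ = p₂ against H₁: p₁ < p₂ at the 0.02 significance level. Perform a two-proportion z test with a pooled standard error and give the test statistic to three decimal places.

z = -3.185

p̂₁ = 163/1691 = 0.096393, p̂₂ = 357/2793 = 0.127820.
Pooled p̂ = (163+357)/(1691+2793) = 520/4484 = 0.115968.
SE = √(p̂(1−p̂)(1/n₁+1/n₂)) = √(0.115968·0.884032·0.000949404) = √(9.73323e-05) = 0.009866.
z = (0.096393 − 0.127820)/0.009866 = -0.031427/0.009866 = -3.185.
p-value = P(Z < -3.185) ≈ 0.0007. With α = 0.02, reject H₀.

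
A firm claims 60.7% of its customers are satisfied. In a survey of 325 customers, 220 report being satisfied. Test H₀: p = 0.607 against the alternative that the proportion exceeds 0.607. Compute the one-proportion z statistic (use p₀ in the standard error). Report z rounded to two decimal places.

z = 2.58

p̂ = 220/325 = 0.6769.
Under H₀, SE = √(0.607·0.393/325) = √(0.000734003) = 0.0271.
z = (0.6769 − 0.607)/0.0271 = 0.0699/0.0271 = 2.58.
p-value = P(Z > 2.581) ≈ 0.0049.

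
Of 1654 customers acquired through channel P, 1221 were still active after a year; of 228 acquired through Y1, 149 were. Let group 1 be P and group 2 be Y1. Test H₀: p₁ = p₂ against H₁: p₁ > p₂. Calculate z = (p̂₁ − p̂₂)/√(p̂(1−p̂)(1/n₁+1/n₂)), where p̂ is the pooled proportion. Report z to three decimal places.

z = 2.694

p̂₁ = 1221/1654 = 0.73821, p̂₂ = 149/228 = 0.65351.
Pooled p̂ = (1221+149)/(1654+228) = 1370/1882 = 0.72795.
SE = √(0.198039 × 0.00499056) = 0.03144.
z = (0.73821 − 0.65351)/0.03144 = 0.08470/0.03144 = 2.694.
p-value = P(Z > 2.694) ≈ 0.0035.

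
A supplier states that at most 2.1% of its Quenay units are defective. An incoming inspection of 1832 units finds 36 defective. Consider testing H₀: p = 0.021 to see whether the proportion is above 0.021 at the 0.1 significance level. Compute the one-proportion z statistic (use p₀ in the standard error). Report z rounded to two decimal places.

z = -0.40

p̂ = 36/1832 = 0.01965.
Standard error under H₀: √(0.021×0.979/1832) = 0.00335.
z = (0.01965 − 0.021)/0.00335 = -0.00135/0.00335 = -0.40.
p-value = P(Z > -0.403) ≈ 0.6565, so at α = 0.1 we fail to reject H₀.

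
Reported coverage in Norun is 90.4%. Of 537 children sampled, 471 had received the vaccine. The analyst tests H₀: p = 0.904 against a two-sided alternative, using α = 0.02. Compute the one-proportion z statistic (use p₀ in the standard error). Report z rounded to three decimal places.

p̂ = 471/537 ≈ 0.877095.
Under H₀, SE = √(0.904·0.096/537) = √(0.000161609) = 0.012713.
z = (0.877095 − 0.904)/0.012713 = -0.026905/0.012713 = -2.116.
p-value = 2·P(Z > 2.116) ≈ 0.0343; since p > α = 0.02, fail to reject H₀.

z = -2.116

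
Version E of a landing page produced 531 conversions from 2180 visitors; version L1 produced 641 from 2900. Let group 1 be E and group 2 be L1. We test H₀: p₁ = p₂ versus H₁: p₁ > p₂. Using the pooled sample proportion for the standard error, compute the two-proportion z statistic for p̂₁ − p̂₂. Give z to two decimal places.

z = 1.89

p̂₁ = 531/2180 = 0.24358, p̂₂ = 641/2900 = 0.22103.
Pooled p̂ = (531+641)/(2180+2900) = 1172/5080 = 0.23071.
SE = √(0.177482 × 0.000803543) = 0.01194.
z = (0.24358 − 0.22103)/0.01194 = 0.02255/0.01194 = 1.89.
p-value = P(Z > 1.888) ≈ 0.0295.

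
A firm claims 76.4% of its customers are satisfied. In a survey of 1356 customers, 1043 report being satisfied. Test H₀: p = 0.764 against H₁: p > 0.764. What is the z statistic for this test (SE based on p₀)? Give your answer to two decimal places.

z = 0.45

p̂ = 1043/1356 ≈ 0.7692.
Under H₀, SE = √(0.764·0.236/1356) = √(0.000132968) = 0.0115.
z = (0.7692 − 0.764)/0.0115 = 0.0052/0.0115 = 0.45.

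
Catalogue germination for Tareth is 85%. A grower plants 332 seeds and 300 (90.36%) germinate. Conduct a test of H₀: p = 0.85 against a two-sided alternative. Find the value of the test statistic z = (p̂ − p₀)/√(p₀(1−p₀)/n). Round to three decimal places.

p̂ = 300/332 = 0.903614.
Under H₀, SE = √(0.85·0.15/332) = √(0.000384036) = 0.019597.
z = (0.903614 − 0.85)/0.019597 = 0.053614/0.019597 = 2.736.

z = 2.736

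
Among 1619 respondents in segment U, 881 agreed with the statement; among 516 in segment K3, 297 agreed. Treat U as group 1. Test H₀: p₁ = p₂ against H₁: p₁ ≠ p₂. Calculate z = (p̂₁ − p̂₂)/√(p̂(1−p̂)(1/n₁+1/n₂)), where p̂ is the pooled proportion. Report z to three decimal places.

z = -1.250

p̂₁ = 881/1619 = 0.54416, p̂₂ = 297/516 = 0.57558.
Pooled p̂ = (881+297)/(1619+516) = 1178/2135 = 0.55176.
SE = √(0.247321 × 0.00255565) = 0.02514.
z = (0.54416 − 0.57558)/0.02514 = -0.03142/0.02514 = -1.250.
Two-sided p-value ≈ 2·Φ(−1.250) = 0.2114.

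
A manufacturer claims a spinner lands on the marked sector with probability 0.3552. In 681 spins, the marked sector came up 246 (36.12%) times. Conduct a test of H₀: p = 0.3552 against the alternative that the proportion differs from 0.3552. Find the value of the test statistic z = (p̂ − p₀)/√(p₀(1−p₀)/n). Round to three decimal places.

z = 0.329

p̂ = 246/681 = 0.36123.
SE = √(p₀(1−p₀)/n) = √(0.22903/681) = 0.01834.
z = (0.36123 − 0.3552)/0.01834 = 0.00603/0.01834 = 0.329.
Two-sided p-value ≈ 2·Φ(−0.329) = 0.7422.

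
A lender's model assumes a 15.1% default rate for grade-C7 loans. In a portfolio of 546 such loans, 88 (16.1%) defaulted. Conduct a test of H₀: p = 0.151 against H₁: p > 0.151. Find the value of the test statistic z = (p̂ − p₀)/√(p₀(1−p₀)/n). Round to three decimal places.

p̂ = 88/546 ≈ 0.16117.
Under H₀, SE = √(0.151·0.849/546) = √(0.000234797) = 0.01532.
z = (0.16117 − 0.151)/0.01532 = 0.01017/0.01532 = 0.664.
p-value = P(Z > 0.664) ≈ 0.2534.

z = 0.664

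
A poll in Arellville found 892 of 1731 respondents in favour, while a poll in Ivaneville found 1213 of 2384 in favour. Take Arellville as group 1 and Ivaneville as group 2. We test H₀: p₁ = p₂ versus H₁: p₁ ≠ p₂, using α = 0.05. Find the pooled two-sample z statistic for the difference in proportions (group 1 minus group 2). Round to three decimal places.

p̂₁ = 892/1731 = 0.51531, p̂₂ = 1213/2384 = 0.50881.
Pooled p̂ = (892+1213)/(1731+2384) = 2105/4115 = 0.51154.
SE = √(p̂(1−p̂)(1/n₁+1/n₂)) = √(0.51154·0.48846·0.000997164) = √(0.000249158) = 0.01578.
z = (0.51531 − 0.50881)/0.01578 = 0.00650/0.01578 = 0.412.
p-value = 2·P(Z > 0.412) ≈ 0.6805, so at α = 0.05 we fail to reject H₀.

z = 0.412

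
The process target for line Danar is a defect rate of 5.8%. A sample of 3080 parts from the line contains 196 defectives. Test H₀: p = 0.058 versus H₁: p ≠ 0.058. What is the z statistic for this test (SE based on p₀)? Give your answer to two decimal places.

p̂ = 196/3080 = 0.06364.
SE = √(p₀(1−p₀)/n) = √(0.054636/3080) = 0.00421.
z = (0.06364 − 0.058)/0.00421 = 0.00564/0.00421 = 1.34.
Two-sided p-value ≈ 2·Φ(−1.338) = 0.1808.

z = 1.34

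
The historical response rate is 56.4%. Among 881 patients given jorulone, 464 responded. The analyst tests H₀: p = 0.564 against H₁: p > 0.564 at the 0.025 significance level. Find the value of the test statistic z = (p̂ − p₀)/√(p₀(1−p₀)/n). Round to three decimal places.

z = -2.234

p̂ = 464/881 = 0.52667.
Under H₀, SE = √(0.564·0.436/881) = √(0.000279119) = 0.01671.
z = (0.52667 − 0.564)/0.01671 = -0.03733/0.01671 = -2.234.
p-value = P(Z > -2.234) ≈ 0.9873; since p > α = 0.025, fail to reject H₀.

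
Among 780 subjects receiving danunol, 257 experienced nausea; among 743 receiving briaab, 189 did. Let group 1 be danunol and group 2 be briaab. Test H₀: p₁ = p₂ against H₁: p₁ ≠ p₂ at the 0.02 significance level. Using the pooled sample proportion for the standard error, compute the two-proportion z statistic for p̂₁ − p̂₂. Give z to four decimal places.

z = 3.2198

p̂₁ = 257/780 ≈ 0.3294872, p̂₂ = 189/743 ≈ 0.2543742.
Pooled p̂ = (257+189)/(780+743) = 446/1523 = 0.2928431.
SE = √(p̂(1−p̂)(1/n₁+1/n₂)) = √(0.2928431·0.7071569·0.00262795) = √(0.000544211) = 0.0233283.
z = (0.3294872 − 0.2543742)/0.0233283 = 0.0751130/0.0233283 = 3.2198.
Two-sided p-value ≈ 2·Φ(−3.220) = 0.0013. With α = 0.02, reject H₀.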